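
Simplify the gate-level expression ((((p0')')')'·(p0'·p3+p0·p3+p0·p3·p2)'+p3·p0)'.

p0'

((((p0')')')'·(p0'·p3+p0·p3+p0·p3·p2)'+p3·p0)'
= ((((p0')')')'·(p0'·p3+p0·p3)'+p3·p0)'   — absorption
= ((((p0')')')'·p3'+p3·p0)'   — distribution
= ((p0')'·p3'+p3·p0)'   — double negation
= (p0·p3'+p3·p0)'   — double negation
= p0'   — distribution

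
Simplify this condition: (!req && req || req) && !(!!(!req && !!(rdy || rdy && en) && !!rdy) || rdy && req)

(!req && req || req) && !(!!(!req && !!(rdy || rdy && en) && !!rdy) || rdy && req)
= (!req && req || req) && !(!!(!req && !!rdy && !!rdy) || rdy && req)   (absorption)
= (!req && req || req) && !(!req && !!rdy && !!rdy || rdy && req)   (double negation)
= (!req && req || req) && !(!req && !!rdy || rdy && req)   (idempotence)
= req && !(!req && !!rdy || rdy && req)   (complement / identity)
= req && !(!req && rdy || rdy && req)   (double negation)
= req && !rdy   (distribution)

req && !rdy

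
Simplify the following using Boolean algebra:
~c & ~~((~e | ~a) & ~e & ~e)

~c & ~e

~c & ~~((~e | ~a) & ~e & ~e)
= ~c & ~~((~e | ~a) & ~e)
= ~c & (~e | ~a) & ~e
= ~c & ~e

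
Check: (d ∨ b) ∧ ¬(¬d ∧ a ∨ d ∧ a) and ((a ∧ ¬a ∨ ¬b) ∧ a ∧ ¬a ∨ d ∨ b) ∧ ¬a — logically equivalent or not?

Yes

E1: (d ∨ b) ∧ ¬(¬d ∧ a ∨ d ∧ a)
    = (d ∨ b) ∧ ¬a   — distribution
E2: ((a ∧ ¬a ∨ ¬b) ∧ a ∧ ¬a ∨ d ∨ b) ∧ ¬a
    = (a ∧ ¬a ∨ d ∨ b) ∧ ¬a   — absorption
    = (d ∨ b) ∧ ¬a   — complement / identity
Both reduce to (d ∨ b) ∧ ¬a, so they are equivalent.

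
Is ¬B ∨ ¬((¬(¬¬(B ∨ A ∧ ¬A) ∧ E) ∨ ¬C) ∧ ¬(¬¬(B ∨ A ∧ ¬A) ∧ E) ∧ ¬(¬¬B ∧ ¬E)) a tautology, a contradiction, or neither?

¬B ∨ ¬((¬(¬¬(B ∨ A ∧ ¬A) ∧ E) ∨ ¬C) ∧ ¬(¬¬(B ∨ A ∧ ¬A) ∧ E) ∧ ¬(¬¬B ∧ ¬E))
= ¬B ∨ ¬(¬(¬¬(B ∨ A ∧ ¬A) ∧ E) ∧ ¬(¬¬B ∧ ¬E))   (absorption)
= ¬B ∨ ¬(¬(¬¬B ∧ E) ∧ ¬(¬¬B ∧ ¬E))   (complement / identity)
= ¬B ∨ ¬¬B ∧ E ∨ ¬¬B ∧ ¬E   (De Morgan)
= ¬B ∨ ¬¬B   (distribution)
= ¬B ∨ B   (double negation)
= True   (complement)

tautology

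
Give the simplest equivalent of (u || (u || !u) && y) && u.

(u || (u || !u) && y) && u
= (u || y) && u
= u

u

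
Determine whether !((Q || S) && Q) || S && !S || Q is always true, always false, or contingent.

!((Q || S) && Q) || S && !S || Q
= !Q || S && !S || Q
= !Q || Q
= true

always true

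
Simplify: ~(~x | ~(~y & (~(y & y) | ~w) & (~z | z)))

~(~x | ~(~y & (~(y & y) | ~w) & (~z | z)))
= ~(~x | ~(~y & (~(y & y) | ~w)))   [complement / identity]
= x & ~y & (~(y & y) | ~w)   [De Morgan]
= x & ~y & (~y | ~w)   [idempotence]
= x & ~y   [absorption]

x & ~y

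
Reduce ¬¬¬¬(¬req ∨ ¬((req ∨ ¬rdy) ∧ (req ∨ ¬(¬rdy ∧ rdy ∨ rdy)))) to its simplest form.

¬req

¬¬¬¬(¬req ∨ ¬((req ∨ ¬rdy) ∧ (req ∨ ¬(¬rdy ∧ rdy ∨ rdy))))
= ¬¬¬¬(¬req ∨ ¬((req ∨ ¬rdy) ∧ (req ∨ ¬rdy)))   — complement / identity
= ¬¬¬(req ∧ (req ∨ ¬rdy) ∧ (req ∨ ¬rdy))   — De Morgan
= ¬¬¬(req ∧ (req ∨ ¬rdy))   — idempotence
= ¬¬¬req   — absorption
= ¬req   — double negation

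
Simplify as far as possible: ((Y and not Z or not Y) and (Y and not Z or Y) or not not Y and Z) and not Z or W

Y and not Z or W

((Y and not Z or not Y) and (Y and not Z or Y) or not not Y and Z) and not Z or W
= (not Y and Y or Y and not Z or not not Y and Z) and not Z or W   [distribution]
= (Y and not Z or not not Y and Z) and not Z or W   [complement / identity]
= (Y and not Z or Y and Z) and not Z or W   [double negation]
= Y and not Z or W   [distribution]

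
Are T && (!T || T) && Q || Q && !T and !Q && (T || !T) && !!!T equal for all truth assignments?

E1: T && (!T || T) && Q || Q && !T
    = T && Q || Q && !T   (complement / identity)
    = Q   (distribution)
E2: !Q && (T || !T) && !!!T
    = !Q && !!!T   (complement / identity)
    = !Q && !T   (double negation)
These differ: at Q=1, T=0, E1 = 1 but E2 = 0.

No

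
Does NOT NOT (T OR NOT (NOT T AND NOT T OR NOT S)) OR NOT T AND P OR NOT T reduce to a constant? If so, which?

yes, True

NOT NOT (T OR NOT (NOT T AND NOT T OR NOT S)) OR NOT T AND P OR NOT T
= T OR NOT (NOT T AND NOT T OR NOT S) OR NOT T AND P OR NOT T   [double negation]
= T OR NOT (NOT T OR NOT S) OR NOT T AND P OR NOT T   [idempotence]
= T OR T AND S OR NOT T AND P OR NOT T   [De Morgan]
= T OR NOT T AND P OR NOT T   [absorption]
= T OR NOT T   [absorption]
= TRUE   [complement]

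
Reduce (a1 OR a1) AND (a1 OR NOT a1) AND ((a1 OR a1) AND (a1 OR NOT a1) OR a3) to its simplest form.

a1

(a1 OR a1) AND (a1 OR NOT a1) AND ((a1 OR a1) AND (a1 OR NOT a1) OR a3)
= (a1 OR a1) AND (a1 OR NOT a1)   [absorption]
= a1 OR a1   [complement / identity]
= a1   [idempotence]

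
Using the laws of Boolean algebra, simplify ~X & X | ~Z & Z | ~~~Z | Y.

~Z | Y

~X & X | ~Z & Z | ~~~Z | Y
= ~X & X | ~~~Z | Y   (complement / identity)
= ~X & X | ~Z | Y   (double negation)
= ~Z | Y   (complement / identity)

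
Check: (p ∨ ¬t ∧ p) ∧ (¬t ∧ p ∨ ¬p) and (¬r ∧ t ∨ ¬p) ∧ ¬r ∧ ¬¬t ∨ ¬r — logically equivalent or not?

E1: (p ∨ ¬t ∧ p) ∧ (¬t ∧ p ∨ ¬p)
    = p ∧ ¬p ∨ ¬t ∧ p   — distribution
    = ¬t ∧ p   — complement / identity
E2: (¬r ∧ t ∨ ¬p) ∧ ¬r ∧ ¬¬t ∨ ¬r
    = (¬r ∧ t ∨ ¬p) ∧ ¬r ∧ t ∨ ¬r   — double negation
    = ¬r ∧ t ∨ ¬r   — absorption
    = ¬r   — absorption
These differ: at p=0, r=0, t=0, E1 = 0 but E2 = 1.

No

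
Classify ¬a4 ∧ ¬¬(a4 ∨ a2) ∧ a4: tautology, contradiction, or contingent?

contradiction

¬a4 ∧ ¬¬(a4 ∨ a2) ∧ a4
= ¬a4 ∧ (a4 ∨ a2) ∧ a4   — double negation
= ¬a4 ∧ a4   — absorption
= False   — complement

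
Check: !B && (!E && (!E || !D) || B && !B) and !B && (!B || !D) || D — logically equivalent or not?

E1: !B && (!E && (!E || !D) || B && !B)
    = !B && !E && (!E || !D)   — complement / identity
    = !B && !E   — absorption
E2: !B && (!B || !D) || D
    = !B || D   — absorption
These differ: at B=0, D=1, E=1, E1 = 0 but E2 = 1.

No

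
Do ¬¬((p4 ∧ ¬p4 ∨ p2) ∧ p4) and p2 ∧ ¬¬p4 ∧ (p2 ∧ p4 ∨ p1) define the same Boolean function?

E1: ¬¬((p4 ∧ ¬p4 ∨ p2) ∧ p4)
    = ¬¬(p2 ∧ p4)
    = p2 ∧ p4
E2: p2 ∧ ¬¬p4 ∧ (p2 ∧ p4 ∨ p1)
    = p2 ∧ p4 ∧ (p2 ∧ p4 ∨ p1)
    = p2 ∧ p4
Both reduce to p2 ∧ p4, so they are equivalent.

Yes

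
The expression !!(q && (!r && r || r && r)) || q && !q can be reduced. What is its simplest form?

q && r

!!(q && (!r && r || r && r)) || q && !q
= !!(q && (!r && r || r && r))
= q && (!r && r || r && r)
= q && r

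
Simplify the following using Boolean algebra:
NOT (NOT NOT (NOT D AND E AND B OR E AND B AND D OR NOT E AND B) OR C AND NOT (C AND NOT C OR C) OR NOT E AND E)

NOT (NOT NOT (NOT D AND E AND B OR E AND B AND D OR NOT E AND B) OR C AND NOT (C AND NOT C OR C) OR NOT E AND E)
= NOT (NOT NOT (NOT D AND E AND B OR E AND B AND D OR NOT E AND B) OR C AND NOT C OR NOT E AND E)   (complement / identity)
= NOT (NOT NOT (NOT D AND E AND B OR E AND B AND D OR NOT E AND B) OR NOT E AND E)   (complement / identity)
= NOT (NOT NOT (E AND B OR NOT E AND B) OR NOT E AND E)   (distribution)
= NOT (NOT NOT B OR NOT E AND E)   (distribution)
= NOT NOT NOT B   (complement / identity)
= NOT B   (double negation)

NOT B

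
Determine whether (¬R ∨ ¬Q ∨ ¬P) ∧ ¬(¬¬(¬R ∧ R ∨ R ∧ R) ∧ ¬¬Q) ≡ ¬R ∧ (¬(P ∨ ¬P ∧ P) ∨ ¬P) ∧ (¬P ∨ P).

E1: (¬R ∨ ¬Q ∨ ¬P) ∧ ¬(¬¬(¬R ∧ R ∨ R ∧ R) ∧ ¬¬Q)
    = (¬R ∨ ¬Q ∨ ¬P) ∧ (¬(¬R ∧ R ∨ R ∧ R) ∨ ¬Q)   [De Morgan]
    = (¬R ∨ ¬Q ∨ ¬P) ∧ (¬R ∨ ¬Q)   [distribution]
    = ¬R ∨ ¬Q   [absorption]
E2: ¬R ∧ (¬(P ∨ ¬P ∧ P) ∨ ¬P) ∧ (¬P ∨ P)
    = ¬R ∧ (¬P ∨ ¬P) ∧ (¬P ∨ P)   [complement / identity]
    = ¬R ∧ ¬P ∧ (¬P ∨ P)   [idempotence]
    = ¬R ∧ ¬P   [complement / identity]
These differ: at P=1, Q=0, R=1, E1 = 1 but E2 = 0.

No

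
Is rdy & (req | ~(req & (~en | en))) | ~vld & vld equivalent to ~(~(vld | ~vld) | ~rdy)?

E1: rdy & (req | ~(req & (~en | en))) | ~vld & vld
    = rdy & (req | ~(req & (~en | en)))
    = rdy & (req | ~req)
    = rdy
E2: ~(~(vld | ~vld) | ~rdy)
    = (vld | ~vld) & rdy
    = rdy
Both reduce to rdy, so they are equivalent.

Yes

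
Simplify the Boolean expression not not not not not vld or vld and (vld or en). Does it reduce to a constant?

True

not not not not not vld or vld and (vld or en)
= not not not vld or vld and (vld or en)   [double negation]
= not vld or vld and (vld or en)   [double negation]
= not vld or vld   [absorption]
= True   [complement]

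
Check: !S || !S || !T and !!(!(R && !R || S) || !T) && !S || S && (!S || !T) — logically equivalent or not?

E1: !S || !S || !T
    = !S || !T
E2: !!(!(R && !R || S) || !T) && !S || S && (!S || !T)
    = (!(R && !R || S) || !T) && !S || S && (!S || !T)
    = (!S || !T) && !S || S && (!S || !T)
    = !S || !T
Both reduce to !S || !T, so they are equivalent.

Yes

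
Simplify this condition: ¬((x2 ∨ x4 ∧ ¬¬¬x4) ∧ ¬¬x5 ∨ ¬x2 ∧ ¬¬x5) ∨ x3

¬x5 ∨ x3

¬((x2 ∨ x4 ∧ ¬¬¬x4) ∧ ¬¬x5 ∨ ¬x2 ∧ ¬¬x5) ∨ x3
= ¬((x2 ∨ x4 ∧ ¬x4) ∧ ¬¬x5 ∨ ¬x2 ∧ ¬¬x5) ∨ x3   [double negation]
= ¬(x2 ∧ ¬¬x5 ∨ ¬x2 ∧ ¬¬x5) ∨ x3   [complement / identity]
= ¬¬¬x5 ∨ x3   [distribution]
= ¬x5 ∨ x3   [double negation]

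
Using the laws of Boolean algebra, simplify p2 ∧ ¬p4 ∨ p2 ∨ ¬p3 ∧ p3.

p2

p2 ∧ ¬p4 ∨ p2 ∨ ¬p3 ∧ p3
= p2 ∨ ¬p3 ∧ p3   [absorption]
= p2   [complement / identity]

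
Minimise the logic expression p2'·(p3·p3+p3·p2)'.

p2'·p3'

p2'·(p3·p3+p3·p2)'
= p2'·((p3+p2)·p3)'
= p2'·p3'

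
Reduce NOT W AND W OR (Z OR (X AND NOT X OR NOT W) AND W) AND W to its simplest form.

NOT W AND W OR (Z OR (X AND NOT X OR NOT W) AND W) AND W
= NOT W AND W OR (Z OR NOT W AND W) AND W   [complement / identity]
= (Z OR NOT W AND W) AND W   [complement / identity]
= Z AND W   [complement / identity]

Z AND W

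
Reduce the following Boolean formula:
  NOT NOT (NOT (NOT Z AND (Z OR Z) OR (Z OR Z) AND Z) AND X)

NOT NOT (NOT (NOT Z AND (Z OR Z) OR (Z OR Z) AND Z) AND X)
= NOT NOT (NOT (Z OR Z) AND X)   [distribution]
= NOT (Z OR Z) AND X   [double negation]
= NOT Z AND X   [idempotence]

NOT Z AND X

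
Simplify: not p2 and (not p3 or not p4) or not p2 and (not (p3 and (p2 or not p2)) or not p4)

not p2 and (not p3 or not p4) or not p2 and (not (p3 and (p2 or not p2)) or not p4)
= not p2 and (not p3 or not p4) or not p2 and (not p3 or not p4)   [complement / identity]
= not p2 and (not p3 or not p4)   [idempotence]

not p2 and (not p3 or not p4)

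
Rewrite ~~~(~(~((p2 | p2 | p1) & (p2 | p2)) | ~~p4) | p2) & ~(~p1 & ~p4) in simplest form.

~~~(~(~((p2 | p2 | p1) & (p2 | p2)) | ~~p4) | p2) & ~(~p1 & ~p4)
= ~~~(~(~(p2 | p2) | ~~p4) | p2) & ~(~p1 & ~p4)
= ~~~(~(~p2 | ~~p4) | p2) & ~(~p1 & ~p4)
= ~~~(p2 & ~p4 | p2) & ~(~p1 & ~p4)
= ~~~(p2 & ~p4 | p2) & (p1 | p4)
= ~~~p2 & (p1 | p4)
= ~p2 & (p1 | p4)

~p2 & (p1 | p4)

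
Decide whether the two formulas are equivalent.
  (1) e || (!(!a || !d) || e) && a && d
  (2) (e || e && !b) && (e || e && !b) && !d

No

E1: e || (!(!a || !d) || e) && a && d
    = e || (a && d || e) && a && d
    = e || a && d
E2: (e || e && !b) && (e || e && !b) && !d
    = (e || e && !b) && !d
    = e && !d
These differ: at a=1, b=0, d=1, e=1, E1 = 1 but E2 = 0.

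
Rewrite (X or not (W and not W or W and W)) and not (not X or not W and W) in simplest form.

X

(X or not (W and not W or W and W)) and not (not X or not W and W)
= (X or not (W and not W or W and W)) and not not X   — complement / identity
= (X or not W) and not not X   — distribution
= (X or not W) and X   — double negation
= X   — absorption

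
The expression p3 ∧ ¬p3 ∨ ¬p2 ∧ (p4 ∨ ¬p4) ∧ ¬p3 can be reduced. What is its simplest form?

¬p2 ∧ ¬p3

p3 ∧ ¬p3 ∨ ¬p2 ∧ (p4 ∨ ¬p4) ∧ ¬p3
= ¬p2 ∧ (p4 ∨ ¬p4) ∧ ¬p3   [complement / identity]
= ¬p2 ∧ ¬p3   [complement / identity]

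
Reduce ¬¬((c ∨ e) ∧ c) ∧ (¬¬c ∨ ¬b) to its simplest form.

c

¬¬((c ∨ e) ∧ c) ∧ (¬¬c ∨ ¬b)
= ¬¬c ∧ (¬¬c ∨ ¬b)   [absorption]
= ¬¬c   [absorption]
= c   [double negation]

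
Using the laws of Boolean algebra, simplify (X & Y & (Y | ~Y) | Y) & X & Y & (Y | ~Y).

(X & Y & (Y | ~Y) | Y) & X & Y & (Y | ~Y)
= X & Y & (Y | ~Y)   [absorption]
= X & Y   [complement / identity]

X & Y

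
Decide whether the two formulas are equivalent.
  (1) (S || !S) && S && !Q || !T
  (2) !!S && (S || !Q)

No

E1: (S || !S) && S && !Q || !T
    = S && !Q || !T
E2: !!S && (S || !Q)
    = S && (S || !Q)
    = S
These differ: at Q=1, S=0, T=0, E1 = 1 but E2 = 0.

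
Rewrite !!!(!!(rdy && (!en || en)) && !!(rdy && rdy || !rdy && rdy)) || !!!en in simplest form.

!rdy || !en

!!!(!!(rdy && (!en || en)) && !!(rdy && rdy || !rdy && rdy)) || !!!en
= !(!!(rdy && (!en || en)) && !!(rdy && rdy || !rdy && rdy)) || !!!en
= !(!!rdy && !!(rdy && rdy || !rdy && rdy)) || !!!en
= !(!!rdy && !!rdy) || !!!en
= !(!!rdy && !!rdy) || !en
= !rdy || !rdy || !en
= !rdy || !en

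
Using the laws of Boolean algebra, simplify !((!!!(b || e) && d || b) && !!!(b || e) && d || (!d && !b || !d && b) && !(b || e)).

!((!!!(b || e) && d || b) && !!!(b || e) && d || (!d && !b || !d && b) && !(b || e))
= !(!!!(b || e) && d || (!d && !b || !d && b) && !(b || e))   — absorption
= !(!(b || e) && d || (!d && !b || !d && b) && !(b || e))   — double negation
= !(!(b || e) && d || !d && !(b || e))   — distribution
= !!(b || e)   — distribution
= b || e   — double negation

b || e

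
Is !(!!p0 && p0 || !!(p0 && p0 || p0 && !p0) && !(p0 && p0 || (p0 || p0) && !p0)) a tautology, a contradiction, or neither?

!(!!p0 && p0 || !!(p0 && p0 || p0 && !p0) && !(p0 && p0 || (p0 || p0) && !p0))
= !(!!p0 && p0 || !!(p0 && p0 || p0 && !p0) && !(p0 && p0 || p0 && !p0))
= !(!!p0 && p0 || !!(p0 && p0 || p0 && !p0) && !p0)
= !(!!p0 && p0 || !!p0 && !p0)
= !((p0 || !p0) && !!p0)
= !!!p0
= !p0
This depends on p0, so it is not a constant.

neither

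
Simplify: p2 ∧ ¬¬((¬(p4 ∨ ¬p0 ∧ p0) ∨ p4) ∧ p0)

p2 ∧ p0

p2 ∧ ¬¬((¬(p4 ∨ ¬p0 ∧ p0) ∨ p4) ∧ p0)
= p2 ∧ (¬(p4 ∨ ¬p0 ∧ p0) ∨ p4) ∧ p0   [double negation]
= p2 ∧ (¬p4 ∨ p4) ∧ p0   [complement / identity]
= p2 ∧ p0   [complement / identity]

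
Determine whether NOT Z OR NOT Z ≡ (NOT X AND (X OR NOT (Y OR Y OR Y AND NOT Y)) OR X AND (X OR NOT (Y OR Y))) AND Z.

No

E1: NOT Z OR NOT Z
    = NOT Z
E2: (NOT X AND (X OR NOT (Y OR Y OR Y AND NOT Y)) OR X AND (X OR NOT (Y OR Y))) AND Z
    = (NOT X AND (X OR NOT (Y OR Y)) OR X AND (X OR NOT (Y OR Y))) AND Z
    = (X OR NOT (Y OR Y)) AND Z
    = (X OR NOT Y) AND Z
These differ: at X=1, Y=0, Z=0, E1 = 1 but E2 = 0.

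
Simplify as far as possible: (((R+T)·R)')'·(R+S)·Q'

R·Q'

(((R+T)·R)')'·(R+S)·Q'
= (R+T)·R·(R+S)·Q'   — double negation
= R·(R+S)·Q'   — absorption
= R·Q'   — absorption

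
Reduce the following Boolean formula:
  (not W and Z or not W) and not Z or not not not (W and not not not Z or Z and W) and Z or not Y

(not W and Z or not W) and not Z or not not not (W and not not not Z or Z and W) and Z or not Y
= (not W and Z or not W) and not Z or not not not (W and not Z or Z and W) and Z or not Y
= (not W and Z or not W) and not Z or not not not W and Z or not Y
= (not W and Z or not W) and not Z or not W and Z or not Y
= not W and not Z or not W and Z or not Y
= not W or not Y

not W or not Y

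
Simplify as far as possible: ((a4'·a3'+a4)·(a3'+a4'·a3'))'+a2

((a4'·a3'+a4)·(a3'+a4'·a3'))'+a2
= (a4·a3'+a4'·a3')'+a2   (distribution)
= (a3')'+a2   (distribution)
= a3+a2   (double negation)

a3+a2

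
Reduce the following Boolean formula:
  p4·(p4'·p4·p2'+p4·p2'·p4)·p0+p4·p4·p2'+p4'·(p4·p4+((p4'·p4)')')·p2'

p4·p2'

p4·(p4'·p4·p2'+p4·p2'·p4)·p0+p4·p4·p2'+p4'·(p4·p4+((p4'·p4)')')·p2'
= p4·p4·p2'·p0+p4·p4·p2'+p4'·(p4·p4+((p4'·p4)')')·p2'   — distribution
= p4·p4·p2'·p0+p4·p4·p2'+p4'·(p4·p4+p4'·p4)·p2'   — double negation
= p4·p4·p2'·p0+p4·p4·p2'+p4'·p4·p2'   — distribution
= p4·p4·p2'+p4'·p4·p2'   — absorption
= p4·p2'   — distribution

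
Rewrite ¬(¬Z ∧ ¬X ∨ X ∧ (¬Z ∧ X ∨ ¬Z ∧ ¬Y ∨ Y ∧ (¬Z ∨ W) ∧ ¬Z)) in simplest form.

Z

¬(¬Z ∧ ¬X ∨ X ∧ (¬Z ∧ X ∨ ¬Z ∧ ¬Y ∨ Y ∧ (¬Z ∨ W) ∧ ¬Z))
= ¬(¬Z ∧ ¬X ∨ X ∧ (¬Z ∧ X ∨ ¬Z ∧ ¬Y ∨ Y ∧ ¬Z))
= ¬(¬Z ∧ ¬X ∨ X ∧ (¬Z ∧ X ∨ ¬Z))
= ¬(¬Z ∧ ¬X ∨ X ∧ ¬Z)
= ¬¬Z
= Z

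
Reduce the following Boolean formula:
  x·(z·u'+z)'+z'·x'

z'

x·(z·u'+z)'+z'·x'
= x·z'+z'·x'   (absorption)
= z'   (distribution)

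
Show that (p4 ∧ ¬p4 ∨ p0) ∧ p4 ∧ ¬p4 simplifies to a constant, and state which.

(p4 ∧ ¬p4 ∨ p0) ∧ p4 ∧ ¬p4
= p4 ∧ ¬p4   (absorption)
= False   (complement)

False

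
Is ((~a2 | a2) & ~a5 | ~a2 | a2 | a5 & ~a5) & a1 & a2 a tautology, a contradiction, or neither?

((~a2 | a2) & ~a5 | ~a2 | a2 | a5 & ~a5) & a1 & a2
= (~a2 | a2 | a5 & ~a5) & a1 & a2   [absorption]
= (~a2 | a2) & a1 & a2   [complement / identity]
= a1 & a2   [complement / identity]
This depends on a1, a2, so it is not a constant.

neither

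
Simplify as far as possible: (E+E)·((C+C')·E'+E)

E

(E+E)·((C+C')·E'+E)
= (E+E)·(E'+E)
= E·E'+E
= E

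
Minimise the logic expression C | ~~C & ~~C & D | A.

C | ~~C & ~~C & D | A
= C | ~~C & D | A
= C | C & D | A
= C | A

C | A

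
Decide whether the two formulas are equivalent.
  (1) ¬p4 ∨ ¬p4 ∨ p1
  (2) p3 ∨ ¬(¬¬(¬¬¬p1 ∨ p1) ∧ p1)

No

E1: ¬p4 ∨ ¬p4 ∨ p1
    = ¬p4 ∨ p1
E2: p3 ∨ ¬(¬¬(¬¬¬p1 ∨ p1) ∧ p1)
    = p3 ∨ ¬(¬¬(¬p1 ∨ p1) ∧ p1)
    = p3 ∨ ¬((¬p1 ∨ p1) ∧ p1)
    = p3 ∨ ¬p1
These differ: at p1=0, p3=0, p4=1, E1 = 0 but E2 = 1.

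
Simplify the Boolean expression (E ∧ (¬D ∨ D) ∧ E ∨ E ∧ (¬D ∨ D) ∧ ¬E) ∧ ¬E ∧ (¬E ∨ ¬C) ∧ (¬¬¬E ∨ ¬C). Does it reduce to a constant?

False

(E ∧ (¬D ∨ D) ∧ E ∨ E ∧ (¬D ∨ D) ∧ ¬E) ∧ ¬E ∧ (¬E ∨ ¬C) ∧ (¬¬¬E ∨ ¬C)
= E ∧ (¬D ∨ D) ∧ ¬E ∧ (¬E ∨ ¬C) ∧ (¬¬¬E ∨ ¬C)   (distribution)
= E ∧ (¬D ∨ D) ∧ ¬E ∧ (¬E ∨ ¬C) ∧ (¬E ∨ ¬C)   (double negation)
= E ∧ (¬D ∨ D) ∧ ¬E ∧ (¬E ∨ ¬C)   (idempotence)
= E ∧ ¬E ∧ (¬E ∨ ¬C)   (complement / identity)
= E ∧ ¬E   (absorption)
= False   (complement)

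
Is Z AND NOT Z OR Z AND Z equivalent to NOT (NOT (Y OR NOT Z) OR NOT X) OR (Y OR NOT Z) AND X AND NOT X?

No

E1: Z AND NOT Z OR Z AND Z
    = Z   (distribution)
E2: NOT (NOT (Y OR NOT Z) OR NOT X) OR (Y OR NOT Z) AND X AND NOT X
    = (Y OR NOT Z) AND X OR (Y OR NOT Z) AND X AND NOT X   (De Morgan)
    = (Y OR NOT Z) AND X   (absorption)
These differ: at X=1, Y=0, Z=0, E1 = 0 but E2 = 1.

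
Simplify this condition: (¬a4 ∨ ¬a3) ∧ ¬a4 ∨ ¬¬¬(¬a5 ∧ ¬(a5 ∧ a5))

¬a4 ∨ a5

(¬a4 ∨ ¬a3) ∧ ¬a4 ∨ ¬¬¬(¬a5 ∧ ¬(a5 ∧ a5))
= ¬a4 ∨ ¬¬¬(¬a5 ∧ ¬(a5 ∧ a5))
= ¬a4 ∨ ¬¬¬(¬a5 ∧ ¬a5)
= ¬a4 ∨ ¬¬¬¬a5
= ¬a4 ∨ ¬¬a5
= ¬a4 ∨ a5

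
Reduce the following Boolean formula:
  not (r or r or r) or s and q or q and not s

not r or q

not (r or r or r) or s and q or q and not s
= not (r or r) or s and q or q and not s
= not (r or r) or q
= not r or q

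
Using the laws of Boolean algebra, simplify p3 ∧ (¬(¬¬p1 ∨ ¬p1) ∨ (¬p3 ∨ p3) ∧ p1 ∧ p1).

p3 ∧ p1

p3 ∧ (¬(¬¬p1 ∨ ¬p1) ∨ (¬p3 ∨ p3) ∧ p1 ∧ p1)
= p3 ∧ (¬(¬¬p1 ∨ ¬p1) ∨ p1 ∧ p1)   [complement / identity]
= p3 ∧ (¬p1 ∧ p1 ∨ p1 ∧ p1)   [De Morgan]
= p3 ∧ p1   [distribution]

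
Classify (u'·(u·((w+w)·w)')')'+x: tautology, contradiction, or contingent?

contingent

(u'·(u·((w+w)·w)')')'+x
= u+u·((w+w)·w)'+x   (De Morgan)
= u+u·(w·w)'+x   (idempotence)
= u+u·w'+x   (idempotence)
= u+x   (absorption)
This depends on u, x, so it is not a constant.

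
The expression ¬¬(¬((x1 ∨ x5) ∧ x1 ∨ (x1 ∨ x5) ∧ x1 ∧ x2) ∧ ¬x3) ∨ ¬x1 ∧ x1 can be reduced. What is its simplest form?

¬¬(¬((x1 ∨ x5) ∧ x1 ∨ (x1 ∨ x5) ∧ x1 ∧ x2) ∧ ¬x3) ∨ ¬x1 ∧ x1
= ¬¬(¬((x1 ∨ x5) ∧ x1) ∧ ¬x3) ∨ ¬x1 ∧ x1
= ¬((x1 ∨ x5) ∧ x1) ∧ ¬x3 ∨ ¬x1 ∧ x1
= ¬((x1 ∨ x5) ∧ x1) ∧ ¬x3
= ¬x1 ∧ ¬x3

¬x1 ∧ ¬x3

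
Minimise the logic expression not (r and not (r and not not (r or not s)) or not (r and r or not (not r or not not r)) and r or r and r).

not (r and not (r and not not (r or not s)) or not (r and r or not (not r or not not r)) and r or r and r)
= not (r and not (r and not not (r or not s)) or not (r and r or r and not r) and r or r and r)   [De Morgan]
= not (r and not (r and (r or not s)) or not (r and r or r and not r) and r or r and r)   [double negation]
= not (r and not r or not (r and r or r and not r) and r or r and r)   [absorption]
= not (r and not r or not r and r or r and r)   [distribution]
= not (r and not r or r)   [distribution]
= not r   [complement / identity]

not r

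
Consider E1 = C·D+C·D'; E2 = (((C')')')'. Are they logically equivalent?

E1: C·D+C·D'
    = C   (distribution)
E2: (((C')')')'
    = (C')'   (double negation)
    = C   (double negation)
Both reduce to C, so they are equivalent.

Yes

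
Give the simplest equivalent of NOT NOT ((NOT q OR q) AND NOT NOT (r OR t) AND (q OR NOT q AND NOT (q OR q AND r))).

NOT NOT ((NOT q OR q) AND NOT NOT (r OR t) AND (q OR NOT q AND NOT (q OR q AND r)))
= NOT NOT ((NOT q OR q) AND NOT NOT (r OR t) AND (q OR NOT q AND NOT q))   — absorption
= NOT NOT (NOT NOT (r OR t) AND (q OR NOT q AND NOT q))   — complement / identity
= NOT NOT (NOT NOT (r OR t) AND (q OR NOT q))   — idempotence
= NOT NOT ((r OR t) AND (q OR NOT q))   — double negation
= NOT NOT (r OR t)   — complement / identity
= r OR t   — double negation

r OR t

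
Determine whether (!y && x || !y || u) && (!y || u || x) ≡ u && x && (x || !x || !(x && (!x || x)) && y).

No

E1: (!y && x || !y || u) && (!y || u || x)
    = (!y || u) && (!y || u || x)
    = !y || u
E2: u && x && (x || !x || !(x && (!x || x)) && y)
    = u && x && (x || !x || !x && y)
    = u && x && (x || !x)
    = u && x
These differ: at u=0, x=0, y=0, E1 = 1 but E2 = 0.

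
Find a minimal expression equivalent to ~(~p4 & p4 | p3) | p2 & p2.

~p3 | p2

~(~p4 & p4 | p3) | p2 & p2
= ~p3 | p2 & p2
= ~p3 | p2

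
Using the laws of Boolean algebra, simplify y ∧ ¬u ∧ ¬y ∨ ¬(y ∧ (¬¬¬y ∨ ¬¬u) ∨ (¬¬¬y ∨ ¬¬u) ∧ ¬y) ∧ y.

y ∧ ¬u

y ∧ ¬u ∧ ¬y ∨ ¬(y ∧ (¬¬¬y ∨ ¬¬u) ∨ (¬¬¬y ∨ ¬¬u) ∧ ¬y) ∧ y
= y ∧ ¬u ∧ ¬y ∨ ¬(¬¬¬y ∨ ¬¬u) ∧ y   (distribution)
= y ∧ ¬u ∧ ¬y ∨ ¬¬y ∧ ¬u ∧ y   (De Morgan)
= y ∧ ¬u ∧ ¬y ∨ y ∧ ¬u ∧ y   (double negation)
= y ∧ ¬u   (distribution)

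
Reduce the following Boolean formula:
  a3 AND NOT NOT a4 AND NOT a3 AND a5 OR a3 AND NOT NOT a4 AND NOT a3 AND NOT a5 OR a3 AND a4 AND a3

a3 AND a4

a3 AND NOT NOT a4 AND NOT a3 AND a5 OR a3 AND NOT NOT a4 AND NOT a3 AND NOT a5 OR a3 AND a4 AND a3
= a3 AND NOT NOT a4 AND NOT a3 OR a3 AND a4 AND a3   (distribution)
= a3 AND a4 AND NOT a3 OR a3 AND a4 AND a3   (double negation)
= a3 AND a4   (distribution)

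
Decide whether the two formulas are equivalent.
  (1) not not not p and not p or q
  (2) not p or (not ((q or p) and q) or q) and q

E1: not not not p and not p or q
    = not p and not p or q   (double negation)
    = not p or q   (idempotence)
E2: not p or (not ((q or p) and q) or q) and q
    = not p or (not q or q) and q   (absorption)
    = not p or q   (complement / identity)
Both reduce to not p or q, so they are equivalent.

Yes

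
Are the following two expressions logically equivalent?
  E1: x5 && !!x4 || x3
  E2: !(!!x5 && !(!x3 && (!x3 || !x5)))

E1: x5 && !!x4 || x3
    = x5 && x4 || x3   (double negation)
E2: !(!!x5 && !(!x3 && (!x3 || !x5)))
    = !x5 || !x3 && (!x3 || !x5)   (De Morgan)
    = !x5 || !x3   (absorption)
These differ: at x3=1, x4=0, x5=1, E1 = 1 but E2 = 0.

No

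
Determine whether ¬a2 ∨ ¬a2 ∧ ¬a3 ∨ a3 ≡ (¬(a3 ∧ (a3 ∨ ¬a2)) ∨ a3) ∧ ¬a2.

E1: ¬a2 ∨ ¬a2 ∧ ¬a3 ∨ a3
    = ¬a2 ∨ a3
E2: (¬(a3 ∧ (a3 ∨ ¬a2)) ∨ a3) ∧ ¬a2
    = (¬a3 ∨ a3) ∧ ¬a2
    = ¬a2
These differ: at a2=1, a3=1, E1 = 1 but E2 = 0.

No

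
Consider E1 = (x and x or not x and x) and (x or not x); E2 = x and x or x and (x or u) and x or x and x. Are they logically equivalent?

E1: (x and x or not x and x) and (x or not x)
    = x and x or not x and x   [complement / identity]
    = x   [distribution]
E2: x and x or x and (x or u) and x or x and x
    = x and x or x and x or x and x   [absorption]
    = x and x or x and x   [idempotence]
    = x and x   [idempotence]
    = x   [idempotence]
Both reduce to x, so they are equivalent.

Yes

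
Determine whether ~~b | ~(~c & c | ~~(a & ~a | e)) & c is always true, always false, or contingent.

contingent

~~b | ~(~c & c | ~~(a & ~a | e)) & c
= ~~b | ~(~c & c | ~~e) & c
= ~~b | ~~~e & c
= ~~b | ~e & c
= b | ~e & c
This depends on b, c, e, so it is not a constant.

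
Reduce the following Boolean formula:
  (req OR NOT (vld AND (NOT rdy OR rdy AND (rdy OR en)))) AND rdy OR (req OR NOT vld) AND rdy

(req OR NOT (vld AND (NOT rdy OR rdy AND (rdy OR en)))) AND rdy OR (req OR NOT vld) AND rdy
= (req OR NOT (vld AND (NOT rdy OR rdy))) AND rdy OR (req OR NOT vld) AND rdy   — absorption
= (req OR NOT (vld AND (NOT rdy OR rdy)) OR req OR NOT vld) AND rdy   — distribution
= (req OR NOT vld OR req OR NOT vld) AND rdy   — complement / identity
= (req OR NOT vld) AND rdy   — idempotence

(req OR NOT vld) AND rdy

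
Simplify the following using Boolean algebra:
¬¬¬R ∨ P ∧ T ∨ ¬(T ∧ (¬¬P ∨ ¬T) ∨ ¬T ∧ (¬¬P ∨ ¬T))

¬¬¬R ∨ P ∧ T ∨ ¬(T ∧ (¬¬P ∨ ¬T) ∨ ¬T ∧ (¬¬P ∨ ¬T))
= ¬¬¬R ∨ P ∧ T ∨ ¬(¬¬P ∨ ¬T)   (distribution)
= ¬¬¬R ∨ P ∧ T ∨ ¬P ∧ T   (De Morgan)
= ¬¬¬R ∨ T   (distribution)
= ¬R ∨ T   (double negation)

¬R ∨ T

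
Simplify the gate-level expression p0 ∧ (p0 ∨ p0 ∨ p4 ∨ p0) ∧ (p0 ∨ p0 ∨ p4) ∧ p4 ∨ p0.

p0

p0 ∧ (p0 ∨ p0 ∨ p4 ∨ p0) ∧ (p0 ∨ p0 ∨ p4) ∧ p4 ∨ p0
= p0 ∧ (p0 ∨ p0 ∨ p4) ∧ p4 ∨ p0   (absorption)
= p0 ∧ (p0 ∨ p4) ∧ p4 ∨ p0   (idempotence)
= p0 ∧ p4 ∨ p0   (absorption)
= p0   (absorption)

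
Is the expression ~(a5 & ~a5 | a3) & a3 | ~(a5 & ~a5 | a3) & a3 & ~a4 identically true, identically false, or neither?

~(a5 & ~a5 | a3) & a3 | ~(a5 & ~a5 | a3) & a3 & ~a4
= ~(a5 & ~a5 | a3) & a3
= ~a3 & a3
= 0

identically false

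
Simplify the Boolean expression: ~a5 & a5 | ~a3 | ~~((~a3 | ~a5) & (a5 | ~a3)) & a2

~a5 & a5 | ~a3 | ~~((~a3 | ~a5) & (a5 | ~a3)) & a2
= ~a5 & a5 | ~a3 | (~a3 | ~a5) & (a5 | ~a3) & a2   [double negation]
= ~a5 & a5 | ~a3 | (~a5 & a5 | ~a3) & a2   [distribution]
= ~a5 & a5 | ~a3   [absorption]
= ~a3   [complement / identity]

~a3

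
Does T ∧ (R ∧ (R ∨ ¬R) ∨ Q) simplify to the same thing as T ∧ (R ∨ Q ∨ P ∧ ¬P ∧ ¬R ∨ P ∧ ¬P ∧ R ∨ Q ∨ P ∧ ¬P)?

Yes

E1: T ∧ (R ∧ (R ∨ ¬R) ∨ Q)
    = T ∧ (R ∨ Q)
E2: T ∧ (R ∨ Q ∨ P ∧ ¬P ∧ ¬R ∨ P ∧ ¬P ∧ R ∨ Q ∨ P ∧ ¬P)
    = T ∧ (R ∨ Q ∨ P ∧ ¬P ∨ Q ∨ P ∧ ¬P)
    = T ∧ (R ∨ Q ∨ P ∧ ¬P)
    = T ∧ (R ∨ Q)
Both reduce to T ∧ (R ∨ Q), so they are equivalent.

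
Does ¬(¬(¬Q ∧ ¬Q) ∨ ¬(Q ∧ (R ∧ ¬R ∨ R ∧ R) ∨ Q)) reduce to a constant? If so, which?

yes, False

¬(¬(¬Q ∧ ¬Q) ∨ ¬(Q ∧ (R ∧ ¬R ∨ R ∧ R) ∨ Q))
= ¬(¬(¬Q ∧ ¬Q) ∨ ¬(Q ∧ R ∨ Q))
= ¬Q ∧ ¬Q ∧ (Q ∧ R ∨ Q)
= ¬Q ∧ (Q ∧ R ∨ Q)
= ¬Q ∧ Q
= False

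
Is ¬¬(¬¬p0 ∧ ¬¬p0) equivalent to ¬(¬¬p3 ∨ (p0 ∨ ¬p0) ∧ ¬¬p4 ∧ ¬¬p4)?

No

E1: ¬¬(¬¬p0 ∧ ¬¬p0)
    = ¬(¬p0 ∨ ¬p0)   — De Morgan
    = ¬¬p0   — idempotence
    = p0   — double negation
E2: ¬(¬¬p3 ∨ (p0 ∨ ¬p0) ∧ ¬¬p4 ∧ ¬¬p4)
    = ¬(¬¬p3 ∨ ¬¬p4 ∧ ¬¬p4)   — complement / identity
    = ¬(¬¬p3 ∨ ¬¬p4)   — idempotence
    = ¬p3 ∧ ¬p4   — De Morgan
These differ: at p0=1, p3=1, p4=0, E1 = 1 but E2 = 0.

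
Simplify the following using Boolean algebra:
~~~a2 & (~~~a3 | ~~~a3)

~a2 & ~a3

~~~a2 & (~~~a3 | ~~~a3)
= ~a2 & (~~~a3 | ~~~a3)   [double negation]
= ~a2 & ~~~a3   [idempotence]
= ~a2 & ~a3   [double negation]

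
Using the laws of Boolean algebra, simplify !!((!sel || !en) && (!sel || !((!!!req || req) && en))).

!!((!sel || !en) && (!sel || !((!!!req || req) && en)))
= !!((!sel || !en) && (!sel || !((!req || req) && en)))   [double negation]
= !!((!sel || !en) && (!sel || !en))   [complement / identity]
= !!(!sel || !en)   [idempotence]
= !sel || !en   [double negation]

!sel || !en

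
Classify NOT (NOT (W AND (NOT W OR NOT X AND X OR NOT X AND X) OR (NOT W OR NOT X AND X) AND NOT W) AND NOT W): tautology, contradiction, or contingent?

tautology

NOT (NOT (W AND (NOT W OR NOT X AND X OR NOT X AND X) OR (NOT W OR NOT X AND X) AND NOT W) AND NOT W)
= NOT (NOT (W AND (NOT W OR NOT X AND X) OR (NOT W OR NOT X AND X) AND NOT W) AND NOT W)   — idempotence
= W AND (NOT W OR NOT X AND X) OR (NOT W OR NOT X AND X) AND NOT W OR W   — De Morgan
= NOT W OR NOT X AND X OR W   — distribution
= NOT W OR W   — complement / identity
= TRUE   — complement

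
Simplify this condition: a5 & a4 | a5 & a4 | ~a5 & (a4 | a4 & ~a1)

a4

a5 & a4 | a5 & a4 | ~a5 & (a4 | a4 & ~a1)
= a5 & a4 | a5 & a4 | ~a5 & a4   (absorption)
= a5 & a4 | ~a5 & a4   (idempotence)
= a4   (distribution)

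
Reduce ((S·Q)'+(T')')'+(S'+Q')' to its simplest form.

((S·Q)'+(T')')'+(S'+Q')'
= ((S·Q)'+(T')')'+S·Q   — De Morgan
= S·Q·T'+S·Q   — De Morgan
= S·Q   — absorption

S·Q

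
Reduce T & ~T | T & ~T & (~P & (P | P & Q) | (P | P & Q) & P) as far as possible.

0

T & ~T | T & ~T & (~P & (P | P & Q) | (P | P & Q) & P)
= T & ~T | T & ~T & (P | P & Q)   (distribution)
= T & ~T | T & ~T & P   (absorption)
= T & (~T | ~T & P)   (distribution)
= T & ~T   (absorption)
= 0   (complement)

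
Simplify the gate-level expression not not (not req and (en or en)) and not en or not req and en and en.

not not (not req and (en or en)) and not en or not req and en and en
= not not (not req and en) and not en or not req and en and en   — idempotence
= not req and en and not en or not req and en and en   — double negation
= not req and en   — distribution

not req and en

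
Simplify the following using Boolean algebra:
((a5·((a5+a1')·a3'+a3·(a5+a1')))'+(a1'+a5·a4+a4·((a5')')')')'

a5·(a1'+a4)

((a5·((a5+a1')·a3'+a3·(a5+a1')))'+(a1'+a5·a4+a4·((a5')')')')'
= a5·((a5+a1')·a3'+a3·(a5+a1'))·(a1'+a5·a4+a4·((a5')')')   [De Morgan]
= a5·(a5+a1')·(a1'+a5·a4+a4·((a5')')')   [distribution]
= a5·(a5+a1')·(a1'+a5·a4+a4·a5')   [double negation]
= a5·(a5+a1')·(a1'+a4)   [distribution]
= a5·(a1'+a4)   [absorption]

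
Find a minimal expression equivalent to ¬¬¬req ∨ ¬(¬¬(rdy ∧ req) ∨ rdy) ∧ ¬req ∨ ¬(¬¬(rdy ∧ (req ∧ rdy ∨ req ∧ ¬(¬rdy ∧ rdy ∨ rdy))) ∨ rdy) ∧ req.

¬req ∨ ¬rdy

¬¬¬req ∨ ¬(¬¬(rdy ∧ req) ∨ rdy) ∧ ¬req ∨ ¬(¬¬(rdy ∧ (req ∧ rdy ∨ req ∧ ¬(¬rdy ∧ rdy ∨ rdy))) ∨ rdy) ∧ req
= ¬¬¬req ∨ ¬(¬¬(rdy ∧ req) ∨ rdy) ∧ ¬req ∨ ¬(¬¬(rdy ∧ (req ∧ rdy ∨ req ∧ ¬rdy)) ∨ rdy) ∧ req   — complement / identity
= ¬¬¬req ∨ ¬(¬¬(rdy ∧ req) ∨ rdy) ∧ ¬req ∨ ¬(¬¬(rdy ∧ req) ∨ rdy) ∧ req   — distribution
= ¬¬¬req ∨ ¬(¬¬(rdy ∧ req) ∨ rdy)   — distribution
= ¬req ∨ ¬(¬¬(rdy ∧ req) ∨ rdy)   — double negation
= ¬req ∨ ¬(rdy ∧ req ∨ rdy)   — double negation
= ¬req ∨ ¬rdy   — absorption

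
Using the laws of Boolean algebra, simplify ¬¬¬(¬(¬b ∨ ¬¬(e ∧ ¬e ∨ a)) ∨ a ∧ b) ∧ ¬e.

¬b ∧ ¬e

¬¬¬(¬(¬b ∨ ¬¬(e ∧ ¬e ∨ a)) ∨ a ∧ b) ∧ ¬e
= ¬¬¬(b ∧ ¬(e ∧ ¬e ∨ a) ∨ a ∧ b) ∧ ¬e   [De Morgan]
= ¬¬¬(b ∧ ¬a ∨ a ∧ b) ∧ ¬e   [complement / identity]
= ¬(b ∧ ¬a ∨ a ∧ b) ∧ ¬e   [double negation]
= ¬b ∧ ¬e   [distribution]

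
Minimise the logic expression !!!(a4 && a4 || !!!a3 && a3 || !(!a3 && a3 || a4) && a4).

!!!(a4 && a4 || !!!a3 && a3 || !(!a3 && a3 || a4) && a4)
= !!!(a4 && a4 || !!!a3 && a3 || !a4 && a4)
= !!!(a4 && a4 || !a3 && a3 || !a4 && a4)
= !(a4 && a4 || !a3 && a3 || !a4 && a4)
= !(a4 && a4 || !a4 && a4)
= !a4

!a4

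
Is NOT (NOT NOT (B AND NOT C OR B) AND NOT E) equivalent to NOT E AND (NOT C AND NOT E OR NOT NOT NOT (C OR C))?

No

E1: NOT (NOT NOT (B AND NOT C OR B) AND NOT E)
    = NOT (B AND NOT C OR B) OR E   (De Morgan)
    = NOT B OR E   (absorption)
E2: NOT E AND (NOT C AND NOT E OR NOT NOT NOT (C OR C))
    = NOT E AND (NOT C AND NOT E OR NOT (C OR C))   (double negation)
    = NOT E AND (NOT C AND NOT E OR NOT C)   (idempotence)
    = NOT E AND NOT C   (absorption)
These differ: at B=0, C=1, E=1, E1 = 1 but E2 = 0.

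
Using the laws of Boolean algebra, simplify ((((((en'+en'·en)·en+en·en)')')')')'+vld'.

en'+vld'

((((((en'+en'·en)·en+en·en)')')')')'+vld'
= (((((en'·en+en·en)')')')')'+vld'   — complement / identity
= ((((en')')')')'+vld'   — distribution
= ((en')')'+vld'   — double negation
= en'+vld'   — double negation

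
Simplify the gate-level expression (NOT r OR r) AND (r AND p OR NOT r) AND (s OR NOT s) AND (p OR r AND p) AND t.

p AND t

(NOT r OR r) AND (r AND p OR NOT r) AND (s OR NOT s) AND (p OR r AND p) AND t
= (r AND p OR NOT r) AND (s OR NOT s) AND (p OR r AND p) AND t   — complement / identity
= (r AND p OR NOT r) AND (p OR r AND p) AND t   — complement / identity
= (r AND p OR NOT r AND p) AND t   — distribution
= p AND t   — distribution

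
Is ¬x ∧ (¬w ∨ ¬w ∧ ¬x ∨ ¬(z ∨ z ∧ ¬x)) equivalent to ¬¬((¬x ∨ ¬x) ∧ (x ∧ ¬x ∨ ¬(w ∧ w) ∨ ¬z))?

Yes

E1: ¬x ∧ (¬w ∨ ¬w ∧ ¬x ∨ ¬(z ∨ z ∧ ¬x))
    = ¬x ∧ (¬w ∨ ¬(z ∨ z ∧ ¬x))   — absorption
    = ¬x ∧ (¬w ∨ ¬z)   — absorption
E2: ¬¬((¬x ∨ ¬x) ∧ (x ∧ ¬x ∨ ¬(w ∧ w) ∨ ¬z))
    = ¬¬((¬x ∨ ¬x) ∧ (¬(w ∧ w) ∨ ¬z))   — complement / identity
    = ¬¬(¬x ∧ (¬(w ∧ w) ∨ ¬z))   — idempotence
    = ¬x ∧ (¬(w ∧ w) ∨ ¬z)   — double negation
    = ¬x ∧ (¬w ∨ ¬z)   — idempotence
Both reduce to ¬x ∧ (¬w ∨ ¬z), so they are equivalent.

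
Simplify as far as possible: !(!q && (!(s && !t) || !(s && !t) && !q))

q || s && !t

!(!q && (!(s && !t) || !(s && !t) && !q))
= !(!q && !(s && !t))   [absorption]
= q || s && !t   [De Morgan]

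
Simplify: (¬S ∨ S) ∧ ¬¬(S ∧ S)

S

(¬S ∨ S) ∧ ¬¬(S ∧ S)
= (¬S ∨ S) ∧ S ∧ S   [double negation]
= S ∧ S   [complement / identity]
= S   [idempotence]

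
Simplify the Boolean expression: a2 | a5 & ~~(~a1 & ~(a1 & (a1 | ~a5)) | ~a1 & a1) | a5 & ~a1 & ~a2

a2 | a5 & ~~(~a1 & ~(a1 & (a1 | ~a5)) | ~a1 & a1) | a5 & ~a1 & ~a2
= a2 | a5 & ~~(~a1 & ~a1 | ~a1 & a1) | a5 & ~a1 & ~a2
= a2 | a5 & (~a1 & ~a1 | ~a1 & a1) | a5 & ~a1 & ~a2
= a2 | a5 & ~a1 | a5 & ~a1 & ~a2
= a2 | a5 & ~a1

a2 | a5 & ~a1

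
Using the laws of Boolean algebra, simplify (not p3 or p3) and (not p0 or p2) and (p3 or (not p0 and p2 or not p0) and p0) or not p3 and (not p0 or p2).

(not p3 or p3) and (not p0 or p2) and (p3 or (not p0 and p2 or not p0) and p0) or not p3 and (not p0 or p2)
= (not p3 or p3) and (not p0 or p2) and (p3 or not p0 and p0) or not p3 and (not p0 or p2)   — absorption
= (not p0 or p2) and (p3 or not p0 and p0) or not p3 and (not p0 or p2)   — complement / identity
= (not p0 or p2) and p3 or not p3 and (not p0 or p2)   — complement / identity
= not p0 or p2   — distribution

not p0 or p2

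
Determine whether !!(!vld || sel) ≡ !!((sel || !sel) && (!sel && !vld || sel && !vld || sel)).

E1: !!(!vld || sel)
    = !vld || sel   [double negation]
E2: !!((sel || !sel) && (!sel && !vld || sel && !vld || sel))
    = (sel || !sel) && (!sel && !vld || sel && !vld || sel)   [double negation]
    = (sel || !sel) && (!vld || sel)   [distribution]
    = !vld || sel   [complement / identity]
Both reduce to !vld || sel, so they are equivalent.

Yes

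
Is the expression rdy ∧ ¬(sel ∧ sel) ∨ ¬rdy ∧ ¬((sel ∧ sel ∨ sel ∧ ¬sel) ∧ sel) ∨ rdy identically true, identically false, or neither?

neither

rdy ∧ ¬(sel ∧ sel) ∨ ¬rdy ∧ ¬((sel ∧ sel ∨ sel ∧ ¬sel) ∧ sel) ∨ rdy
= rdy ∧ ¬(sel ∧ sel) ∨ ¬rdy ∧ ¬(sel ∧ sel) ∨ rdy
= ¬(sel ∧ sel) ∨ rdy
= ¬sel ∨ rdy
This depends on rdy, sel, so it is not a constant.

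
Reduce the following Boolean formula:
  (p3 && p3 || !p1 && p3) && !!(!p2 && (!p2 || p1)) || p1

p3 && !p2 || p1

(p3 && p3 || !p1 && p3) && !!(!p2 && (!p2 || p1)) || p1
= p3 && (p3 || !p1) && !!(!p2 && (!p2 || p1)) || p1   [distribution]
= p3 && !!(!p2 && (!p2 || p1)) || p1   [absorption]
= p3 && !!!p2 || p1   [absorption]
= p3 && !p2 || p1   [double negation]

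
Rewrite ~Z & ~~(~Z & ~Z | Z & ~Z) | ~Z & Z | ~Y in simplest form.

~Z & ~~(~Z & ~Z | Z & ~Z) | ~Z & Z | ~Y
= ~Z & (~Z & ~Z | Z & ~Z) | ~Z & Z | ~Y   [double negation]
= ~Z & ~Z | ~Z & Z | ~Y   [distribution]
= ~Z | ~Y   [distribution]

~Z | ~Y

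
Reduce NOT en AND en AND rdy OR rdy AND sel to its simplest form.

rdy AND sel

NOT en AND en AND rdy OR rdy AND sel
= rdy AND (NOT en AND en OR sel)   [distribution]
= rdy AND sel   [complement / identity]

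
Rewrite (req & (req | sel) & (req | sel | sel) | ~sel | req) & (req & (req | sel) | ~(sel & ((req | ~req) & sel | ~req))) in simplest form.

req | ~sel

(req & (req | sel) & (req | sel | sel) | ~sel | req) & (req & (req | sel) | ~(sel & ((req | ~req) & sel | ~req)))
= (req & (req | sel) | ~sel | req) & (req & (req | sel) | ~(sel & ((req | ~req) & sel | ~req)))   [absorption]
= (req & (req | sel) | ~sel | req) & (req & (req | sel) | ~(sel & (sel | ~req)))   [complement / identity]
= (req & (req | sel) | ~sel | req) & (req & (req | sel) | ~sel)   [absorption]
= req & (req | sel) | ~sel   [absorption]
= req | ~sel   [absorption]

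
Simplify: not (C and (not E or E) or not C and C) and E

not (C and (not E or E) or not C and C) and E
= not (C or not C and C) and E   [complement / identity]
= not C and E   [complement / identity]

not C and E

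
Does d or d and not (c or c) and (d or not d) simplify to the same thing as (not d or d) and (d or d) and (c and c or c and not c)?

E1: d or d and not (c or c) and (d or not d)
    = d or d and not c and (d or not d)   — idempotence
    = d or d and not c   — complement / identity
    = d   — absorption
E2: (not d or d) and (d or d) and (c and c or c and not c)
    = (not d and d or d) and (c and c or c and not c)   — distribution
    = (not d and d or d) and c   — distribution
    = d and c   — complement / identity
These differ: at c=0, d=1, E1 = 1 but E2 = 0.

No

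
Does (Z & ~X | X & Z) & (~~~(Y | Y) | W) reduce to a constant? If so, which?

(Z & ~X | X & Z) & (~~~(Y | Y) | W)
= (Z & ~X | X & Z) & (~~~Y | W)
= (Z & ~X | X & Z) & (~Y | W)
= Z & (~Y | W)
This depends on W, Y, Z, so it is not a constant.

no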